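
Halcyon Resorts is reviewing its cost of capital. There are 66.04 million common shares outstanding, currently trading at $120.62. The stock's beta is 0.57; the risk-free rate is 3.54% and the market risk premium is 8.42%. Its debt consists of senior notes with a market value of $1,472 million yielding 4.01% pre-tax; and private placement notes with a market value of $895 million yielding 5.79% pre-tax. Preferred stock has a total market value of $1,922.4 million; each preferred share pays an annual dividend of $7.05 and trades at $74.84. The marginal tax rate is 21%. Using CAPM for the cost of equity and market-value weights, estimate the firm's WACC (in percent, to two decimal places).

Cost of equity via CAPM: Re = 3.54% + 0.57 × 8.42% = 8.3394%.
Cost of preferred: Rp = 7.05 / 74.84 = 9.4201%.
Market value of equity E = 120.62 × 66.04m = 7965.7448m.
Total capital V = 7965.7448 + 1922.4 + 1472 + 895 = 12255.1448.
Equity: weight = 7965.7448/12255.1448 = 0.6500; cost = 8.3394%.
Preferred: weight = 1922.4/12255.1448 = 0.1569; cost = 9.4201%.
Senior notes: weight = 1472/12255.1448 = 0.1201; after-tax cost = 4.01% × (1 − 21%) = 3.1679%.
Private placement notes: weight = 895/12255.1448 = 0.0730; after-tax cost = 5.79% × (1 − 21%) = 4.5741%.
WACC = 0.6500 × 8.3394% + 0.1569 × 9.4201% + 0.1201 × 3.1679% + 0.0730 × 4.5741% = 7.6128%.

7.61%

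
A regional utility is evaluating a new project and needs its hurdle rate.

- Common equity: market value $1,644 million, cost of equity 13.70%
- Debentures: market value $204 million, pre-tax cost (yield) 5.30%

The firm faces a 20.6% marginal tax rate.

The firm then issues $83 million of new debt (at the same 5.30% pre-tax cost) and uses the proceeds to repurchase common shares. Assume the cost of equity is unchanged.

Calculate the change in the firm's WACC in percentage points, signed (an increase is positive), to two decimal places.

Current WACC:
Total capital V = 1644 + 204 = 1848.
Equity: weight = 1644/1848 = 0.8896; cost = 13.7%.
Debentures: weight = 204/1848 = 0.1104; after-tax cost = 5.3% × (1 − 20.6%) = 4.2082%.
WACC = 0.8896 × 13.7000% + 0.1104 × 4.2082% = 12.6522%.
After the change:
Total capital V = 1561 + 287 = 1848.
Equity: weight = 1561/1848 = 0.8447; cost = 13.7%.
Debentures: weight = 287/1848 = 0.1553; after-tax cost = 5.3% × (1 − 20.6%) = 4.2082%.
WACC = 0.8447 × 13.7000% + 0.1553 × 4.2082% = 12.2259%.
Change in WACC = 12.2259% − 12.6522% = -0.4263 pp.

-0.43 pp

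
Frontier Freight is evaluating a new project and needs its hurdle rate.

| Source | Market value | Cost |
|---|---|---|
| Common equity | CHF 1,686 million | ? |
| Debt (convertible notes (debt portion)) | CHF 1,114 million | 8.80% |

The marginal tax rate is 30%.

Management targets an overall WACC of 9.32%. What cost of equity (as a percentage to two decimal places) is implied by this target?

11.41%

Total capital V = 1686 + 1114 = 2800.
Equity weight = 1686/2800 = 0.6021.
Convertible notes (debt portion) weight = 1114/2800 = 0.3979.
Debt contribution = 0.3979 × 8.8% × (1 − 30%) = 2.4508%.
Required equity contribution = 9.32% − 2.4508% = 6.8692%.
Re = 6.8692% / 0.6021 = 11.4079%.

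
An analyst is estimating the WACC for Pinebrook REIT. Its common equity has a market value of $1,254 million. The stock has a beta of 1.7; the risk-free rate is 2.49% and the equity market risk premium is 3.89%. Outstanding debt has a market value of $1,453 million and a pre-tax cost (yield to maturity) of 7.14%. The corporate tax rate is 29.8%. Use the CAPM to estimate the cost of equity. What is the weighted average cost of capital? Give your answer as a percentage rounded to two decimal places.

Cost of equity via CAPM: Re = 2.49% + 1.7 × 3.89% = 9.1030%.
Total capital V = 1254 + 1453 = 2707.
Equity: weight = 1254/2707 = 0.4632; cost = 9.103%.
Debt: weight = 1453/2707 = 0.5368; after-tax cost = 7.14% × (1 − 29.8%) = 5.0123%.
WACC = 0.4632 × 9.1030% + 0.5368 × 5.0123% = 6.9073%.

6.91%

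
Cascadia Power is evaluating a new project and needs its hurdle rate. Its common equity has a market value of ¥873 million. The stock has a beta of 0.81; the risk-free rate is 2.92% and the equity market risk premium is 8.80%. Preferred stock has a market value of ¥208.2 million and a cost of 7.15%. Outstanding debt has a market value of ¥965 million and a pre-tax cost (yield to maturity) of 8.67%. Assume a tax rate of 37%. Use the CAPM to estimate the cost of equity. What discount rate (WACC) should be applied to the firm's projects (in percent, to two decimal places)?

7.59%

Cost of equity via CAPM: Re = 2.92% + 0.81 × 8.8% = 10.0480%.
Total capital V = 873 + 208.2 + 965 = 2046.2.
Equity: weight = 873/2046.2 = 0.4266; cost = 10.048%.
Preferred: weight = 208.2/2046.2 = 0.1017; cost = 7.15%.
Debt: weight = 965/2046.2 = 0.4716; after-tax cost = 8.67% × (1 − 37%) = 5.4621%.
WACC = 0.4266 × 10.0480% + 0.1017 × 7.1500% + 0.4716 × 5.4621% = 7.5904%.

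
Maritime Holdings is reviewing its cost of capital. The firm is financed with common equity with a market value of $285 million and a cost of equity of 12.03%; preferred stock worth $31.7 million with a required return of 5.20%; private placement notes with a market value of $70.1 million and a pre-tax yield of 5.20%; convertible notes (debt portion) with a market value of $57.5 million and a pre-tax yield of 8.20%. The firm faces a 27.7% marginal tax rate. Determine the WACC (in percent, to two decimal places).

Total capital V = 285 + 31.7 + 70.1 + 57.5 = 444.3.
Equity: weight = 285/444.3 = 0.6415; cost = 12.03%.
Preferred: weight = 31.7/444.3 = 0.0713; cost = 5.2%.
Private placement notes: weight = 70.1/444.3 = 0.1578; after-tax cost = 5.2% × (1 − 27.7%) = 3.7596%.
Convertible notes (debt portion): weight = 57.5/444.3 = 0.1294; after-tax cost = 8.2% × (1 − 27.7%) = 5.9286%.
WACC = 0.6415 × 12.0300% + 0.0713 × 5.2000% + 0.1578 × 3.7596% + 0.1294 × 5.9286% = 9.4482%.

9.45%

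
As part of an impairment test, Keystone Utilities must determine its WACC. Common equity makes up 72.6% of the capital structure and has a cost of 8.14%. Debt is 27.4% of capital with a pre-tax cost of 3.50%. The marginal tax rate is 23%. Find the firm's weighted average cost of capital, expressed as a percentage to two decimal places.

6.65%

After-tax cost of debt = 3.5% × (1 − 23%) = 2.6950%.
WACC = 0.726 × 8.1400% + 0.274 × 2.6950% = 6.6481%.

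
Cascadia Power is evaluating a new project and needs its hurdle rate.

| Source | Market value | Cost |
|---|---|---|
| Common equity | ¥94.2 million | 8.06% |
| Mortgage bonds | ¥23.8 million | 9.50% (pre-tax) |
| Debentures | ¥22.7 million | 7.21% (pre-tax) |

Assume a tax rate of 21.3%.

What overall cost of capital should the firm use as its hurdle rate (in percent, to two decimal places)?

7.58%

Total capital V = 94.2 + 23.8 + 22.7 = 140.7.
Equity: weight = 94.2/140.7 = 0.6695; cost = 8.06%.
Mortgage bonds: weight = 23.8/140.7 = 0.1692; after-tax cost = 9.5% × (1 − 21.3%) = 7.4765%.
Debentures: weight = 22.7/140.7 = 0.1613; after-tax cost = 7.21% × (1 − 21.3%) = 5.6743%.
WACC = 0.6695 × 8.0600% + 0.1692 × 7.4765% + 0.1613 × 5.6743% = 7.5764%.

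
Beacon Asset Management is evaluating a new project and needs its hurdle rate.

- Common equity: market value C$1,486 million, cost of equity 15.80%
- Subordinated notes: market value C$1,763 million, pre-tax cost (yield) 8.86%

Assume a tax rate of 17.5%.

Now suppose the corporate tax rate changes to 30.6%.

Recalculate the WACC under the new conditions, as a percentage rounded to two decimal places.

10.56%

After the change:
Total capital V = 1486 + 1763 = 3249.
Equity: weight = 1486/3249 = 0.4574; cost = 15.8%.
Subordinated notes: weight = 1763/3249 = 0.5426; after-tax cost = 8.86% × (1 − 30.6%) = 6.1488%.
WACC = 0.4574 × 15.8000% + 0.5426 × 6.1488% = 10.5630%.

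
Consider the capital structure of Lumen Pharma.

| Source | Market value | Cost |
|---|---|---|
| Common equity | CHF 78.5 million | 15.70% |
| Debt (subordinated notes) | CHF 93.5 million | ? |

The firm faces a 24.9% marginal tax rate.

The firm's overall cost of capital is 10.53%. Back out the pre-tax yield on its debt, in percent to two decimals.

Total capital V = 78.5 + 93.5 = 172.
Equity weight = 78.5/172 = 0.4564.
Subordinated notes weight = 93.5/172 = 0.5436.
Equity contribution = 0.4564 × 15.7% = 7.1654%.
Remaining for debt = 10.53% − 7.1654% = 3.3646%.
Rd × (1 − 24.9%) × 0.5436 = 3.3646%  ⇒  Rd = 8.2416%.

8.24%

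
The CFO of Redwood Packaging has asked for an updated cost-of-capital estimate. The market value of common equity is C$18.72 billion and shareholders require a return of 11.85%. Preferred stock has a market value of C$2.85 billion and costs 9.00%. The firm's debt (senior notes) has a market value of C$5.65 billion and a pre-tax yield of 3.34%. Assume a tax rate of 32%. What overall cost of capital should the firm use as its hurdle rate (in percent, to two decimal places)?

Total capital V = 18.72 + 2.85 + 5.65 = 27.22.
Equity: weight = 18.72/27.22 = 0.6877; cost = 11.85%.
Preferred: weight = 2.85/27.22 = 0.1047; cost = 9%.
Senior notes: weight = 5.65/27.22 = 0.2076; after-tax cost = 3.34% × (1 − 32%) = 2.2712%.
WACC = 0.6877 × 11.8500% + 0.1047 × 9.0000% + 0.2076 × 2.2712% = 9.5633%.

9.56%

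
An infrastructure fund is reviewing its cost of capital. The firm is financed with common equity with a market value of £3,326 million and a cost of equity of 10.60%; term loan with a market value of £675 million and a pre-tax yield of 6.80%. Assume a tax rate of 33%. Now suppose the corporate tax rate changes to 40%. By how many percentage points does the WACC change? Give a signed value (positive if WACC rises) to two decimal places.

-0.08 pp

Current WACC:
Total capital V = 3326 + 675 = 4001.
Equity: weight = 3326/4001 = 0.8313; cost = 10.6%.
Term loan: weight = 675/4001 = 0.1687; after-tax cost = 6.8% × (1 − 33%) = 4.5560%.
WACC = 0.8313 × 10.6000% + 0.1687 × 4.5560% = 9.5803%.
After the change:
Total capital V = 3326 + 675 = 4001.
Equity: weight = 3326/4001 = 0.8313; cost = 10.6%.
Term loan: weight = 675/4001 = 0.1687; after-tax cost = 6.8% × (1 − 40%) = 4.0800%.
WACC = 0.8313 × 10.6000% + 0.1687 × 4.0800% = 9.5000%.
Change in WACC = 9.5000% − 9.5803% = -0.0803 pp.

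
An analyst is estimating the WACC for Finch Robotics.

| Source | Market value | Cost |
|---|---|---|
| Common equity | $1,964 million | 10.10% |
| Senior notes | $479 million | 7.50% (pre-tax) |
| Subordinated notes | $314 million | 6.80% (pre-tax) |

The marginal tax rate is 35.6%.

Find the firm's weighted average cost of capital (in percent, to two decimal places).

Total capital V = 1964 + 479 + 314 = 2757.
Equity: weight = 1964/2757 = 0.7124; cost = 10.1%.
Senior notes: weight = 479/2757 = 0.1737; after-tax cost = 7.5% × (1 − 35.6%) = 4.8300%.
Subordinated notes: weight = 314/2757 = 0.1139; after-tax cost = 6.8% × (1 − 35.6%) = 4.3792%.
WACC = 0.7124 × 10.1000% + 0.1737 × 4.8300% + 0.1139 × 4.3792% = 8.5328%.

8.53%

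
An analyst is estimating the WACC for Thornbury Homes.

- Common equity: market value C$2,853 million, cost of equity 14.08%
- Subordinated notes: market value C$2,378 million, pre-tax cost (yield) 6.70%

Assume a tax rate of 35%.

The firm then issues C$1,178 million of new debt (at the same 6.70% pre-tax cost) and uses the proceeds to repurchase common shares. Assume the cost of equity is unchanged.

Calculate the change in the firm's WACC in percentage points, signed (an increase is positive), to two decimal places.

-2.19 pp

Current WACC:
Total capital V = 2853 + 2378 = 5231.
Equity: weight = 2853/5231 = 0.5454; cost = 14.08%.
Subordinated notes: weight = 2378/5231 = 0.4546; after-tax cost = 6.7% × (1 − 35%) = 4.3550%.
WACC = 0.5454 × 14.0800% + 0.4546 × 4.3550% = 9.6590%.
After the change:
Total capital V = 1675 + 3556 = 5231.
Equity: weight = 1675/5231 = 0.3202; cost = 14.08%.
Subordinated notes: weight = 3556/5231 = 0.6798; after-tax cost = 6.7% × (1 − 35%) = 4.3550%.
WACC = 0.3202 × 14.0800% + 0.6798 × 4.3550% = 7.4690%.
Change in WACC = 7.4690% − 9.6590% = -2.1900 pp.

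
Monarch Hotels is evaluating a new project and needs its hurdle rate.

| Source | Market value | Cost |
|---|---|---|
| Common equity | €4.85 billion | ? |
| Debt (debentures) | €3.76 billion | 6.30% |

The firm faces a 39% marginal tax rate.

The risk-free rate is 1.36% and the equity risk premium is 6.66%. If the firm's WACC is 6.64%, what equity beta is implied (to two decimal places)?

Total capital V = 4.85 + 3.76 = 8.61.
Equity weight = 4.85/8.61 = 0.5633.
Debentures weight = 3.76/8.61 = 0.4367.
Debt contribution = 0.4367 × 6.3% × (1 − 39%) = 1.6782%.
Required equity contribution = 6.64% − 1.6782% = 4.9618%  ⇒  Re = 8.8084%.
CAPM: 8.8084% = 1.36% + β × 6.66%  ⇒  β = 1.1184.

1.12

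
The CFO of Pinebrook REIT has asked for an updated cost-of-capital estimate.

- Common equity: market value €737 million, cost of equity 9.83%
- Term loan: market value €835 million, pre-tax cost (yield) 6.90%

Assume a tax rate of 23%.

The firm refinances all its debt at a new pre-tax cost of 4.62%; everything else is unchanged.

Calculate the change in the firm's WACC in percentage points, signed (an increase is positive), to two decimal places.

-0.93 pp

Current WACC:
Total capital V = 737 + 835 = 1572.
Equity: weight = 737/1572 = 0.4688; cost = 9.83%.
Term loan: weight = 835/1572 = 0.5312; after-tax cost = 6.9% × (1 − 23%) = 5.3130%.
WACC = 0.4688 × 9.8300% + 0.5312 × 5.3130% = 7.4307%.
After the change:
Total capital V = 737 + 835 = 1572.
Equity: weight = 737/1572 = 0.4688; cost = 9.83%.
Term loan: weight = 835/1572 = 0.5312; after-tax cost = 4.62% × (1 − 23%) = 3.5574%.
WACC = 0.4688 × 9.8300% + 0.5312 × 3.5574% = 6.4982%.
Change in WACC = 6.4982% − 7.4307% = -0.9325 pp.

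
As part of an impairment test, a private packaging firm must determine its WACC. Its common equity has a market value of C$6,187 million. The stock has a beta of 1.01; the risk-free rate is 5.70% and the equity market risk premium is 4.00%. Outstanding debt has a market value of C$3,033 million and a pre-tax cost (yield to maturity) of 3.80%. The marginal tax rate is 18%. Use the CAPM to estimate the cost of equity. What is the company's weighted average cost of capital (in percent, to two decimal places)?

7.56%

Cost of equity via CAPM: Re = 5.7% + 1.01 × 4.0% = 9.7400%.
Total capital V = 6187 + 3033 = 9220.
Equity: weight = 6187/9220 = 0.6710; cost = 9.74%.
Debt: weight = 3033/9220 = 0.3290; after-tax cost = 3.8% × (1 − 18%) = 3.1160%.
WACC = 0.6710 × 9.7400% + 0.3290 × 3.1160% = 7.5610%.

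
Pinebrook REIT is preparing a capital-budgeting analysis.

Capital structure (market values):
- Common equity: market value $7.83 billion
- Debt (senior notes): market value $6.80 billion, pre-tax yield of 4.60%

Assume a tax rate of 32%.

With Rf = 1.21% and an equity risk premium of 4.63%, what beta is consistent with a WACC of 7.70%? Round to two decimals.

Total capital V = 7.83 + 6.8 = 14.63.
Equity weight = 7.83/14.63 = 0.5352.
Senior notes weight = 6.8/14.63 = 0.4648.
Debt contribution = 0.4648 × 4.6% × (1 − 32%) = 1.4539%.
Required equity contribution = 7.7% − 1.4539% = 6.2461%  ⇒  Re = 11.6706%.
CAPM: 11.6706% = 1.21% + β × 4.63%  ⇒  β = 2.2593.

2.26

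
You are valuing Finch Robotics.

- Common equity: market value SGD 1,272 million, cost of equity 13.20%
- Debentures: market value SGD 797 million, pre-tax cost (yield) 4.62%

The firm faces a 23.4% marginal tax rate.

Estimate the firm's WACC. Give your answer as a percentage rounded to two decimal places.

9.48%

Total capital V = 1272 + 797 = 2069.
Equity: weight = 1272/2069 = 0.6148; cost = 13.2%.
Debentures: weight = 797/2069 = 0.3852; after-tax cost = 4.62% × (1 − 23.4%) = 3.5389%.
WACC = 0.6148 × 13.2000% + 0.3852 × 3.5389% = 9.4785%.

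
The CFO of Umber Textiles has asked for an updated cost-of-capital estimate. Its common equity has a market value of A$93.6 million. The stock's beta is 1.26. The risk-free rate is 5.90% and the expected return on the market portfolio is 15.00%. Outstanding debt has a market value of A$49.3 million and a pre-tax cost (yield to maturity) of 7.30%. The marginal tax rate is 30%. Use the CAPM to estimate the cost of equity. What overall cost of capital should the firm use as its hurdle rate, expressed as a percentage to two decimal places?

Market risk premium = 15.0% − 5.9% = 9.1%.
Cost of equity via CAPM: Re = 5.9% + 1.26 × 9.1% = 17.3660%.
Total capital V = 93.6 + 49.3 = 142.9.
Equity: weight = 93.6/142.9 = 0.6550; cost = 17.366%.
Debt: weight = 49.3/142.9 = 0.3450; after-tax cost = 7.3% × (1 − 30%) = 5.1100%.
WACC = 0.6550 × 17.3660% + 0.3450 × 5.1100% = 13.1377%.

13.14%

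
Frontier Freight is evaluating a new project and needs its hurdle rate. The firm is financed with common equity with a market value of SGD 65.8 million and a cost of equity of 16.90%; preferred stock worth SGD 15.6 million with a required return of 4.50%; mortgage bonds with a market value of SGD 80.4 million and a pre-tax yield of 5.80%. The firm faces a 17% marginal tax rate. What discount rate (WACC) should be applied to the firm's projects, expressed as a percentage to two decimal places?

Total capital V = 65.8 + 15.6 + 80.4 = 161.8.
Equity: weight = 65.8/161.8 = 0.4067; cost = 16.9%.
Preferred: weight = 15.6/161.8 = 0.0964; cost = 4.5%.
Mortgage bonds: weight = 80.4/161.8 = 0.4969; after-tax cost = 5.8% × (1 − 17%) = 4.8140%.
WACC = 0.4067 × 16.9000% + 0.0964 × 4.5000% + 0.4969 × 4.8140% = 9.6988%.

9.70%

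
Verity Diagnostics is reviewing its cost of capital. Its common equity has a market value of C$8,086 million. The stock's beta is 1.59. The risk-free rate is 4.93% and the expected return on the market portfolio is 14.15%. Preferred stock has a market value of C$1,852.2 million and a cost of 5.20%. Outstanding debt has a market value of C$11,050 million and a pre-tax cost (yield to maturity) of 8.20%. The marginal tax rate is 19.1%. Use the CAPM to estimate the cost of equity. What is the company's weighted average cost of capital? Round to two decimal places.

Market risk premium = 14.15% − 4.93% = 9.22%.
Cost of equity via CAPM: Re = 4.93% + 1.59 × 9.22% = 19.5898%.
Total capital V = 8086 + 1852.2 + 11050 = 20988.2.
Equity: weight = 8086/20988.2 = 0.3853; cost = 19.5898%.
Preferred: weight = 1852.2/20988.2 = 0.0882; cost = 5.2%.
Debt: weight = 11050/20988.2 = 0.5265; after-tax cost = 8.2% × (1 − 19.1%) = 6.6338%.
WACC = 0.3853 × 19.5898% + 0.0882 × 5.2000% + 0.5265 × 6.6338% = 11.4987%.

11.50%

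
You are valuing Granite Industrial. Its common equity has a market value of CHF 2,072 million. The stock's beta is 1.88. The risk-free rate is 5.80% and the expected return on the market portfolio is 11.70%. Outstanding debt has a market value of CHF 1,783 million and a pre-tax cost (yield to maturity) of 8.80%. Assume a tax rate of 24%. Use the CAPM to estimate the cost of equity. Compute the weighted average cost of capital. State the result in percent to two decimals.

12.17%

Market risk premium = 11.7% − 5.8% = 5.9%.
Cost of equity via CAPM: Re = 5.8% + 1.88 × 5.9% = 16.8920%.
Total capital V = 2072 + 1783 = 3855.
Equity: weight = 2072/3855 = 0.5375; cost = 16.892%.
Debt: weight = 1783/3855 = 0.4625; after-tax cost = 8.8% × (1 − 24%) = 6.6880%.
WACC = 0.5375 × 16.8920% + 0.4625 × 6.6880% = 12.1725%.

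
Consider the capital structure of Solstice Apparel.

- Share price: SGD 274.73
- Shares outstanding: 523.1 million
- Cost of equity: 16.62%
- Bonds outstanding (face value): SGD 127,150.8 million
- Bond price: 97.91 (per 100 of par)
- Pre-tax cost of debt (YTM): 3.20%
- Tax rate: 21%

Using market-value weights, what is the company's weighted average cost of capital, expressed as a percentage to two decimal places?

10.08%

Market value of equity E = 274.73 × 523.1m = 143711.263m. Market value of debt D = 127150.8m × 97.91/100 = 124493.34828m.
Total capital V = 143711.263 + 124493.34828 = 268204.61128.
Equity: weight = 143711.263/268204.61128 = 0.5358; cost = 16.62%.
Bonds outstanding: weight = 124493.34828/268204.61128 = 0.4642; after-tax cost = 3.2% × (1 − 21%) = 2.5280%.
WACC = 0.5358 × 16.6200% + 0.4642 × 2.5280% = 10.0789%.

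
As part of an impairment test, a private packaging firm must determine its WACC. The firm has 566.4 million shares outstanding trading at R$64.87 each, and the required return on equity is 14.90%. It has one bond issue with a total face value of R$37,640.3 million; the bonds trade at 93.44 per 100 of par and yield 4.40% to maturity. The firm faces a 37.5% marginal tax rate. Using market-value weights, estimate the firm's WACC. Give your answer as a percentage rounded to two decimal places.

8.96%

Market value of equity E = 64.87 × 566.4m = 36742.368m. Market value of debt D = 37640.3m × 93.44/100 = 35171.09632m.
Total capital V = 36742.368 + 35171.09632 = 71913.46432.
Equity: weight = 36742.368/71913.46432 = 0.5109; cost = 14.9%.
Bonds outstanding: weight = 35171.09632/71913.46432 = 0.4891; after-tax cost = 4.4% × (1 − 37.5%) = 2.7500%.
WACC = 0.5109 × 14.9000% + 0.4891 × 2.7500% = 8.9577%.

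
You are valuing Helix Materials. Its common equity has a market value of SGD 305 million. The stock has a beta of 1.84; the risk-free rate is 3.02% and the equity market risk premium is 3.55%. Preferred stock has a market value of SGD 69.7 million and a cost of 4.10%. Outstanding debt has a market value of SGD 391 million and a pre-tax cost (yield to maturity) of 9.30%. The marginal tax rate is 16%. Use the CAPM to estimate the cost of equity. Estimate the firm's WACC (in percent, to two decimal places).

8.17%

Cost of equity via CAPM: Re = 3.02% + 1.84 × 3.55% = 9.5520%.
Total capital V = 305 + 69.7 + 391 = 765.7.
Equity: weight = 305/765.7 = 0.3983; cost = 9.552%.
Preferred: weight = 69.7/765.7 = 0.0910; cost = 4.1%.
Debt: weight = 391/765.7 = 0.5106; after-tax cost = 9.3% × (1 − 16%) = 7.8120%.
WACC = 0.3983 × 9.5520% + 0.0910 × 4.1000% + 0.5106 × 7.8120% = 8.1672%.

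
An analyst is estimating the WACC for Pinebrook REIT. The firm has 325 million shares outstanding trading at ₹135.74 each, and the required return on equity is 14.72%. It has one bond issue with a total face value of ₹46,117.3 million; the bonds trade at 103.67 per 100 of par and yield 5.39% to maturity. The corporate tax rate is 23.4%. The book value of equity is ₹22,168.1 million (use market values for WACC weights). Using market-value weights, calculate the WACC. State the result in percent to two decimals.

9.21%

Market value of equity E = 135.74 × 325m = 44115.5m. Market value of debt D = 46117.3m × 103.67/100 = 47809.80491m.
Total capital V = 44115.5 + 47809.80491 = 91925.30491.
Equity: weight = 44115.5/91925.30491 = 0.4799; cost = 14.72%.
Bonds outstanding: weight = 47809.80491/91925.30491 = 0.5201; after-tax cost = 5.39% × (1 − 23.4%) = 4.1287%.
WACC = 0.4799 × 14.7200% + 0.5201 × 4.1287% = 9.2115%.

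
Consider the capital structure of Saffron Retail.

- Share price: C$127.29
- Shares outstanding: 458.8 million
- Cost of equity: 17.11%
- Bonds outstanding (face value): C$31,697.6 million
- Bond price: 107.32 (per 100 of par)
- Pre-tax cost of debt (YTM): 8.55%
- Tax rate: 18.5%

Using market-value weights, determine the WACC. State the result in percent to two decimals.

13.38%

Market value of equity E = 127.29 × 458.8m = 58400.652m. Market value of debt D = 31697.6m × 107.32/100 = 34017.86432m.
Total capital V = 58400.652 + 34017.86432 = 92418.51632.
Equity: weight = 58400.652/92418.51632 = 0.6319; cost = 17.11%.
Bonds outstanding: weight = 34017.86432/92418.51632 = 0.3681; after-tax cost = 8.55% × (1 − 18.5%) = 6.9683%.
WACC = 0.6319 × 17.1100% + 0.3681 × 6.9683% = 13.3770%.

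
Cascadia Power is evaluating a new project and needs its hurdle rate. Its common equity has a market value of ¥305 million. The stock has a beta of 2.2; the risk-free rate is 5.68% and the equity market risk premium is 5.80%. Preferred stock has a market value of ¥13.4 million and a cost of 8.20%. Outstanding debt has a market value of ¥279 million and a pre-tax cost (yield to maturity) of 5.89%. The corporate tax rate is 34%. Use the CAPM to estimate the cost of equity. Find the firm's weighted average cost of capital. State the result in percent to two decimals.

Cost of equity via CAPM: Re = 5.68% + 2.2 × 5.8% = 18.4400%.
Total capital V = 305 + 13.4 + 279 = 597.4.
Equity: weight = 305/597.4 = 0.5105; cost = 18.44%.
Preferred: weight = 13.4/597.4 = 0.0224; cost = 8.2%.
Debt: weight = 279/597.4 = 0.4670; after-tax cost = 5.89% × (1 − 34%) = 3.8874%.
WACC = 0.5105 × 18.4400% + 0.0224 × 8.2000% + 0.4670 × 3.8874% = 11.4139%.

11.41%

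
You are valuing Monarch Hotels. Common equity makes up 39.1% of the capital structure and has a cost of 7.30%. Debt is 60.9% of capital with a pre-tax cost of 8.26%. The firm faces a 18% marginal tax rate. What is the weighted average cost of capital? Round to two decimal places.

After-tax cost of debt = 8.26% × (1 − 18%) = 6.7732%.
WACC = 0.391 × 7.3000% + 0.609 × 6.7732% = 6.9792%.

6.98%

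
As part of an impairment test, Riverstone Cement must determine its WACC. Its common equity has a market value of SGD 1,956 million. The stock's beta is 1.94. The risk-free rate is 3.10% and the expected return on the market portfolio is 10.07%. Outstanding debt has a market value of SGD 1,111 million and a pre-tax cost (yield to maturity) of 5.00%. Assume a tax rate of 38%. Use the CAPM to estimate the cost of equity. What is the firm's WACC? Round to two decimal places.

11.72%

Market risk premium = 10.07% − 3.1% = 6.97%.
Cost of equity via CAPM: Re = 3.1% + 1.94 × 6.97% = 16.6218%.
Total capital V = 1956 + 1111 = 3067.
Equity: weight = 1956/3067 = 0.6378; cost = 16.6218%.
Debt: weight = 1111/3067 = 0.3622; after-tax cost = 5% × (1 − 38%) = 3.1000%.
WACC = 0.6378 × 16.6218% + 0.3622 × 3.1000% = 11.7236%.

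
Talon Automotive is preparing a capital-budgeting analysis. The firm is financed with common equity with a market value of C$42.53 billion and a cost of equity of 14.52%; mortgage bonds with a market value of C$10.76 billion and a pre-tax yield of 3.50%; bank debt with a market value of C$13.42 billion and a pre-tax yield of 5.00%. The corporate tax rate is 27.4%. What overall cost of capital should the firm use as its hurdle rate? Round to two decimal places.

Total capital V = 42.53 + 10.76 + 13.42 = 66.71.
Equity: weight = 42.53/66.71 = 0.6375; cost = 14.52%.
Mortgage bonds: weight = 10.76/66.71 = 0.1613; after-tax cost = 3.5% × (1 − 27.4%) = 2.5410%.
Bank debt: weight = 13.42/66.71 = 0.2012; after-tax cost = 5% × (1 − 27.4%) = 3.6300%.
WACC = 0.6375 × 14.5200% + 0.1613 × 2.5410% + 0.2012 × 3.6300% = 10.3971%.

10.40%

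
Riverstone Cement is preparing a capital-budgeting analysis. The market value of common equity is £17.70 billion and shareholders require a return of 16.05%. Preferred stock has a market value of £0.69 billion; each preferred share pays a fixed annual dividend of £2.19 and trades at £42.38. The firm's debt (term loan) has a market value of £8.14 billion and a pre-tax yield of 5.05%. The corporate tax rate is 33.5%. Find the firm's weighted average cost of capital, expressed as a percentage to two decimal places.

11.87%

Cost of preferred: Rp = 2.19 / 42.38 = 5.1675%.
Total capital V = 17.7 + 0.69 + 8.14 = 26.53.
Equity: weight = 17.7/26.53 = 0.6672; cost = 16.05%.
Preferred: weight = 0.69/26.53 = 0.0260; cost = 5.1675%.
Term loan: weight = 8.14/26.53 = 0.3068; after-tax cost = 5.05% × (1 − 33.5%) = 3.3582%.
WACC = 0.6672 × 16.0500% + 0.0260 × 5.1675% + 0.3068 × 3.3582% = 11.8729%.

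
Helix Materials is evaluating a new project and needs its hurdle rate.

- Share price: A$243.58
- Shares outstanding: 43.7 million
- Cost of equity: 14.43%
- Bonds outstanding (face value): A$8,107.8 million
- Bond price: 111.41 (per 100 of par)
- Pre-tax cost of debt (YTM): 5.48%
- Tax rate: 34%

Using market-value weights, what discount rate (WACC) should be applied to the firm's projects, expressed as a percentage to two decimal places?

Market value of equity E = 243.58 × 43.7m = 10644.446m. Market value of debt D = 8107.8m × 111.41/100 = 9032.89998m.
Total capital V = 10644.446 + 9032.89998 = 19677.34598.
Equity: weight = 10644.446/19677.34598 = 0.5409; cost = 14.43%.
Bonds outstanding: weight = 9032.89998/19677.34598 = 0.4591; after-tax cost = 5.48% × (1 − 34%) = 3.6168%.
WACC = 0.5409 × 14.4300% + 0.4591 × 3.6168% = 9.4662%.

9.47%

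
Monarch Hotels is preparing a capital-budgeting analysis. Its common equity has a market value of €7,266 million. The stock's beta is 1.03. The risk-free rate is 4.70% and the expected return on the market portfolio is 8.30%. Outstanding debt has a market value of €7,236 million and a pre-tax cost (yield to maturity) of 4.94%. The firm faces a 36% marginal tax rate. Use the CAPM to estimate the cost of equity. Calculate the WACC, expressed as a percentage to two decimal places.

Market risk premium = 8.3% − 4.7% = 3.6%.
Cost of equity via CAPM: Re = 4.7% + 1.03 × 3.6% = 8.4080%.
Total capital V = 7266 + 7236 = 14502.
Equity: weight = 7266/14502 = 0.5010; cost = 8.408%.
Debt: weight = 7236/14502 = 0.4990; after-tax cost = 4.94% × (1 − 36%) = 3.1616%.
WACC = 0.5010 × 8.4080% + 0.4990 × 3.1616% = 5.7902%.

5.79%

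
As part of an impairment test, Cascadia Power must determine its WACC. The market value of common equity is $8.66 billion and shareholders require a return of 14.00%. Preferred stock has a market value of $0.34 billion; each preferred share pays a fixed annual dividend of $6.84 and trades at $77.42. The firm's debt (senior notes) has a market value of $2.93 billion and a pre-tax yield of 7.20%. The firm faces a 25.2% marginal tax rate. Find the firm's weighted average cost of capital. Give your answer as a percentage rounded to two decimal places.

11.74%

Cost of preferred: Rp = 6.84 / 77.42 = 8.8349%.
Total capital V = 8.66 + 0.34 + 2.93 = 11.93.
Equity: weight = 8.66/11.93 = 0.7259; cost = 14%.
Preferred: weight = 0.34/11.93 = 0.0285; cost = 8.8349%.
Senior notes: weight = 2.93/11.93 = 0.2456; after-tax cost = 7.2% × (1 − 25.2%) = 5.3856%.
WACC = 0.7259 × 14.0000% + 0.0285 × 8.8349% + 0.2456 × 5.3856% = 11.7371%.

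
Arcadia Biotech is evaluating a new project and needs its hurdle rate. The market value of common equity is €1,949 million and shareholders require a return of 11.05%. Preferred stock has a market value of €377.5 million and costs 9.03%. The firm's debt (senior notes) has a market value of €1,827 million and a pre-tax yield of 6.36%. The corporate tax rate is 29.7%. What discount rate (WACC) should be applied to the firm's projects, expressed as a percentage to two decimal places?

Total capital V = 1949 + 377.5 + 1827 = 4153.5.
Equity: weight = 1949/4153.5 = 0.4692; cost = 11.05%.
Preferred: weight = 377.5/4153.5 = 0.0909; cost = 9.03%.
Senior notes: weight = 1827/4153.5 = 0.4399; after-tax cost = 6.36% × (1 − 29.7%) = 4.4711%.
WACC = 0.4692 × 11.0500% + 0.0909 × 9.0300% + 0.4399 × 4.4711% = 7.9725%.

7.97%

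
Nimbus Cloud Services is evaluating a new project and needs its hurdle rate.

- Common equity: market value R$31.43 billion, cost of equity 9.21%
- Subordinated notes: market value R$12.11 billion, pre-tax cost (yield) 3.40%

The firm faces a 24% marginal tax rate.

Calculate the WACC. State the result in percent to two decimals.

7.37%

Total capital V = 31.43 + 12.11 = 43.54.
Equity: weight = 31.43/43.54 = 0.7219; cost = 9.21%.
Subordinated notes: weight = 12.11/43.54 = 0.2781; after-tax cost = 3.4% × (1 − 24%) = 2.5840%.
WACC = 0.7219 × 9.2100% + 0.2781 × 2.5840% = 7.3671%.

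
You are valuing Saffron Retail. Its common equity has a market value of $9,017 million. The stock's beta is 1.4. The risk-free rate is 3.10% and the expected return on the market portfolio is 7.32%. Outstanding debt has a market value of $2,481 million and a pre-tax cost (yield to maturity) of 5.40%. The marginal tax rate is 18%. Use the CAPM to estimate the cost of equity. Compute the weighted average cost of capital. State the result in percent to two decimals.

8.02%

Market risk premium = 7.32% − 3.1% = 4.22%.
Cost of equity via CAPM: Re = 3.1% + 1.4 × 4.22% = 9.0080%.
Total capital V = 9017 + 2481 = 11498.
Equity: weight = 9017/11498 = 0.7842; cost = 9.008%.
Debt: weight = 2481/11498 = 0.2158; after-tax cost = 5.4% × (1 − 18%) = 4.4280%.
WACC = 0.7842 × 9.0080% + 0.2158 × 4.4280% = 8.0197%.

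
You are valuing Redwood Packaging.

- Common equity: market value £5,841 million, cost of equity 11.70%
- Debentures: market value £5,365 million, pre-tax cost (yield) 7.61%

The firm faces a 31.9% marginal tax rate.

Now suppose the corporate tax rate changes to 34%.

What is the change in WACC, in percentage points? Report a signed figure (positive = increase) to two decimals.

Current WACC:
Total capital V = 5841 + 5365 = 11206.
Equity: weight = 5841/11206 = 0.5212; cost = 11.7%.
Debentures: weight = 5365/11206 = 0.4788; after-tax cost = 7.61% × (1 − 31.9%) = 5.1824%.
WACC = 0.5212 × 11.7000% + 0.4788 × 5.1824% = 8.5796%.
After the change:
Total capital V = 5841 + 5365 = 11206.
Equity: weight = 5841/11206 = 0.5212; cost = 11.7%.
Debentures: weight = 5365/11206 = 0.4788; after-tax cost = 7.61% × (1 − 34%) = 5.0226%.
WACC = 0.5212 × 11.7000% + 0.4788 × 5.0226% = 8.5031%.
Change in WACC = 8.5031% − 8.5796% = -0.0765 pp.

-0.08 pp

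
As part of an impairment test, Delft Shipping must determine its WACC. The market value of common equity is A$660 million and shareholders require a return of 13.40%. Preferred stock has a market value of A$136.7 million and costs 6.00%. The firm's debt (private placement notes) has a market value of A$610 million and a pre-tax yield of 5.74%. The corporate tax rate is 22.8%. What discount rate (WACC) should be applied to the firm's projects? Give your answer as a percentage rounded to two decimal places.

Total capital V = 660 + 136.7 + 610 = 1406.7.
Equity: weight = 660/1406.7 = 0.4692; cost = 13.4%.
Preferred: weight = 136.7/1406.7 = 0.0972; cost = 6%.
Private placement notes: weight = 610/1406.7 = 0.4336; after-tax cost = 5.74% × (1 − 22.8%) = 4.4313%.
WACC = 0.4692 × 13.4000% + 0.0972 × 6.0000% + 0.4336 × 4.4313% = 8.7917%.

8.79%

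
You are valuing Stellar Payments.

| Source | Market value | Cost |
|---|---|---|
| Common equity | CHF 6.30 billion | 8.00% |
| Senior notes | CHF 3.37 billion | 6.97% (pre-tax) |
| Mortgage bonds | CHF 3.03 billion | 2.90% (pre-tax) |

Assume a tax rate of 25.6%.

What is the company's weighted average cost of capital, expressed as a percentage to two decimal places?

5.86%

Total capital V = 6.3 + 3.37 + 3.03 = 12.7.
Equity: weight = 6.3/12.7 = 0.4961; cost = 8%.
Senior notes: weight = 3.37/12.7 = 0.2654; after-tax cost = 6.97% × (1 − 25.6%) = 5.1857%.
Mortgage bonds: weight = 3.03/12.7 = 0.2386; after-tax cost = 2.9% × (1 − 25.6%) = 2.1576%.
WACC = 0.4961 × 8.0000% + 0.2654 × 5.1857% + 0.2386 × 2.1576% = 5.8593%.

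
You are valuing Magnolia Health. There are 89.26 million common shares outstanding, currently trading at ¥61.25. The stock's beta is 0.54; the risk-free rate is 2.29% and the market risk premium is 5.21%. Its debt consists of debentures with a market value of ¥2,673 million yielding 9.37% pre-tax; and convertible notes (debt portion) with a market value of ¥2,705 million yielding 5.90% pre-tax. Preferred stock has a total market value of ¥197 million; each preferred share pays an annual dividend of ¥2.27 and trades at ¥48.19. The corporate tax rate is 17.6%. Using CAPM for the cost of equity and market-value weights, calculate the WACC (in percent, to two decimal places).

5.67%

Cost of equity via CAPM: Re = 2.29% + 0.54 × 5.21% = 5.1034%.
Cost of preferred: Rp = 2.27 / 48.19 = 4.7105%.
Market value of equity E = 61.25 × 89.26m = 5467.175m.
Total capital V = 5467.175 + 197 + 2673 + 2705 = 11042.175.
Equity: weight = 5467.175/11042.175 = 0.4951; cost = 5.1034%.
Preferred: weight = 197/11042.175 = 0.0178; cost = 4.7105%.
Debentures: weight = 2673/11042.175 = 0.2421; after-tax cost = 9.37% × (1 − 17.6%) = 7.7209%.
Convertible notes (debt portion): weight = 2705/11042.175 = 0.2450; after-tax cost = 5.9% × (1 − 17.6%) = 4.8616%.
WACC = 0.4951 × 5.1034% + 0.0178 × 4.7105% + 0.2421 × 7.7209% + 0.2450 × 4.8616% = 5.6708%.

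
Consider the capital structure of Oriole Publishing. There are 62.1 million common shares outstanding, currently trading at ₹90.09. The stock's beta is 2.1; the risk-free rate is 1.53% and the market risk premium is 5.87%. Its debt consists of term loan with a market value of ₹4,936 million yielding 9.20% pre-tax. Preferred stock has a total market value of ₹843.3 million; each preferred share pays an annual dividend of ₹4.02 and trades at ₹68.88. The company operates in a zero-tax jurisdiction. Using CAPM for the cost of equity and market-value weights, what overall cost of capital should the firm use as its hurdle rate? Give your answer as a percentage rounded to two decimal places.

Cost of equity via CAPM: Re = 1.53% + 2.1 × 5.87% = 13.8570%.
Cost of preferred: Rp = 4.02 / 68.88 = 5.8362%.
Market value of equity E = 90.09 × 62.1m = 5594.589m.
Total capital V = 5594.589 + 843.3 + 4936 = 11373.889.
Equity: weight = 5594.589/11373.889 = 0.4919; cost = 13.857%.
Preferred: weight = 843.3/11373.889 = 0.0741; cost = 5.8362%.
Term loan: weight = 4936/11373.889 = 0.4340; after-tax cost = 9.2% × (1 − 0%) = 9.2000%.
WACC = 0.4919 × 13.8570% + 0.0741 × 5.8362% + 0.4340 × 9.2000% = 11.2413%.

11.24%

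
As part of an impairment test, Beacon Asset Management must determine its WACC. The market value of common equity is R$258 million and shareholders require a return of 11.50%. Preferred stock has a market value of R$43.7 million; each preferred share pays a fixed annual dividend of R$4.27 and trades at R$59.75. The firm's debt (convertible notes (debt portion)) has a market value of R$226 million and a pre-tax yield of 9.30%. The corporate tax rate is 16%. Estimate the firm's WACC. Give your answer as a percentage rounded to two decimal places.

Cost of preferred: Rp = 4.27 / 59.75 = 7.1464%.
Total capital V = 258 + 43.7 + 226 = 527.7.
Equity: weight = 258/527.7 = 0.4889; cost = 11.5%.
Preferred: weight = 43.7/527.7 = 0.0828; cost = 7.1464%.
Convertible notes (debt portion): weight = 226/527.7 = 0.4283; after-tax cost = 9.3% × (1 − 16%) = 7.8120%.
WACC = 0.4889 × 11.5000% + 0.0828 × 7.1464% + 0.4283 × 7.8120% = 9.5600%.

9.56%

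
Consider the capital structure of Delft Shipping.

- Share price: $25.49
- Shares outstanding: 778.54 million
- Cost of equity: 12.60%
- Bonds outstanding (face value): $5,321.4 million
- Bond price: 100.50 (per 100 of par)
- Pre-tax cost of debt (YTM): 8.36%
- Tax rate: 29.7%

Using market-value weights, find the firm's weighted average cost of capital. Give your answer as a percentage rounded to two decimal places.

Market value of equity E = 25.49 × 778.54m = 19844.9846m. Market value of debt D = 5321.4m × 100.5/100 = 5348.007m.
Total capital V = 19844.9846 + 5348.007 = 25192.9916.
Equity: weight = 19844.9846/25192.9916 = 0.7877; cost = 12.6%.
Bonds outstanding: weight = 5348.007/25192.9916 = 0.2123; after-tax cost = 8.36% × (1 − 29.7%) = 5.8771%.
WACC = 0.7877 × 12.6000% + 0.2123 × 5.8771% = 11.1728%.

11.17%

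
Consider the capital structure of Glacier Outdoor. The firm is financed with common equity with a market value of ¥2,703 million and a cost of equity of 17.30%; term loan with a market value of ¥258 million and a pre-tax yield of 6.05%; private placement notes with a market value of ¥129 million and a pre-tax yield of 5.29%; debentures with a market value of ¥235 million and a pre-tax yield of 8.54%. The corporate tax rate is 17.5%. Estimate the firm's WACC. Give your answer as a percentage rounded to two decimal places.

15.12%

Total capital V = 2703 + 258 + 129 + 235 = 3325.
Equity: weight = 2703/3325 = 0.8129; cost = 17.3%.
Term loan: weight = 258/3325 = 0.0776; after-tax cost = 6.05% × (1 − 17.5%) = 4.9912%.
Private placement notes: weight = 129/3325 = 0.0388; after-tax cost = 5.29% × (1 − 17.5%) = 4.3643%.
Debentures: weight = 235/3325 = 0.0707; after-tax cost = 8.54% × (1 − 17.5%) = 7.0455%.
WACC = 0.8129 × 17.3000% + 0.0776 × 4.9912% + 0.0388 × 4.3643% + 0.0707 × 7.0455% = 15.1183%.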